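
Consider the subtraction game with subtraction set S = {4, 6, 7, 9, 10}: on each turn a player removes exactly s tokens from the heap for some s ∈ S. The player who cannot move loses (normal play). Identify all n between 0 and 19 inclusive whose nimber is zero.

G(0) = 0
G(1) = mex{} = 0
G(2) = mex{} = 0
G(3) = mex{} = 0
G(4) = mex{0} = 1
G(5) = mex{0} = 1
G(6) = mex{0,0} = 1
G(7) = mex{0,0,0} = 1
G(8) = mex{1,0,0} = 2
G(9) = mex{1,0,0,0} = 2
G(10) = mex{1,1,0,0,0} = 2
G(11) = mex{1,1,1,0,0} = 2
G(12) = mex{2,1,1,0,0} = 3
G(13) = mex{2,1,1,1,0} = 3
G(14) = mex{2,2,1,1,1} = 0
G(15) = mex{2,2,2,1,1} = 0
G(16) = mex{3,2,2,1,1} = 0
G(17) = mex{3,2,2,2,1} = 0
G(18) = mex{0,3,2,2,2} = 1
G(19) = mex{0,3,3,2,2} = 1
P-positions are exactly the n with G(n) = 0.

0, 1, 2, 3, 14, 15, 16, 17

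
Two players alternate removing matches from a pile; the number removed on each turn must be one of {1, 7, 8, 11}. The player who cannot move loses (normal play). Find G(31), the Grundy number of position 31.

3

G(0) = 0
G(1) = mex{0} = 1
G(2) = mex{1} = 0
G(3) = mex{0} = 1
G(4) = mex{1} = 0
G(5) = mex{0} = 1
G(6) = mex{1} = 0
G(7) = mex{0,0} = 1
G(8) = mex{1,1,0} = 2
G(9) = mex{2,0,1} = 3
G(10) = mex{3,1,0} = 2
G(11) = mex{2,0,1,0} = 3
G(12) = mex{3,1,0,1} = 2
G(13) = mex{2,0,1,0} = 3
G(14) = mex{3,1,0,1} = 2
G(15) = mex{2,2,1,0} = 3
G(16) = mex{3,3,2,1} = 0
G(17) = mex{0,2,3,0} = 1
G(18) = mex{1,3,2,1} = 0
G(19) = mex{0,2,3,2} = 1
G(20) = mex{1,3,2,3} = 0
G(21) = mex{0,2,3,2} = 1
G(22) = mex{1,3,2,3} = 0
G(23) = mex{0,0,3,2} = 1
G(24) = mex{1,1,0,3} = 2
G(25) = mex{2,0,1,2} = 3
G(26) = mex{3,1,0,3} = 2
G(27) = mex{2,0,1,0} = 3
G(28) = mex{3,1,0,1} = 2
G(29) = mex{2,0,1,0} = 3
G(30) = mex{3,1,0,1} = 2
G(31) = mex{2,2,1,0} = 3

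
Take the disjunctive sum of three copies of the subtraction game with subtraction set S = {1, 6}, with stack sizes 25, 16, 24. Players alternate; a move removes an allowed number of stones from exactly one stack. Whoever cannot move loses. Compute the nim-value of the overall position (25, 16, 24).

All stacks use S = {1, 6}:
n :  0  1  2  3  4  5  6  7  8  9 10 11 12 13 14 15 16 17 18 19 20 21 22 23 24 25
G :  0  1  0  1  0  1  2  0  1  0  1  0  1  2  0  1  0  1  0  1  2  0  1  0  1  0
Stack A: G(25) = 0.
Stack B: G(16) = 0.
Stack C: G(24) = 1.
Combined Grundy value = 0 ⊕ 0 ⊕ 1 = 1.

1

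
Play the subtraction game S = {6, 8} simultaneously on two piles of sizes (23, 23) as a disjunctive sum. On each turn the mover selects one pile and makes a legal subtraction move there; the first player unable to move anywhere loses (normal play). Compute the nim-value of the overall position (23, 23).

All piles use S = {6, 8}:
n :  0  1  2  3  4  5  6  7  8  9 10 11 12 13 14 15 16 17 18 19 20 21 22 23
G :  0  0  0  0  0  0  1  1  1  1  1  1  2  2  0  0  0  0  0  0  1  1  1  1
Pile A: G(23) = 1.
Pile B: G(23) = 1.
Combined Grundy value = 1 ⊕ 1 = 0.

0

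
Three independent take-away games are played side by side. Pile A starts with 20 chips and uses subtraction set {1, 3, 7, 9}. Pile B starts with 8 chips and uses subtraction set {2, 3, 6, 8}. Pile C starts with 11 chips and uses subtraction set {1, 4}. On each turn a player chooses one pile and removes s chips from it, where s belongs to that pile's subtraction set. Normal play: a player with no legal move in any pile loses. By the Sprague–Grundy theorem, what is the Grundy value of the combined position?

3

Pile A, S = {1, 3, 7, 9}:
n :  0  1  2  3  4  5  6  7  8  9 10 11 12 13 14 15 16 17 18 19 20
G :  0  1  0  1  0  1  0  1  0  1  0  1  0  1  0  1  0  1  0  1  0
G_A(20) = 0.
Pile B, S = {2, 3, 6, 8}:
n : 0 1 2 3 4 5 6 7 8
G : 0 0 1 1 2 0 3 1 2
G_B(8) = 2.
Pile C, S = {1, 4}:
n :  0  1  2  3  4  5  6  7  8  9 10 11
G :  0  1  0  1  2  0  1  0  1  2  0  1
G_C(11) = 1.
Combined Grundy value = 0 ⊕ 2 ⊕ 1 = 3.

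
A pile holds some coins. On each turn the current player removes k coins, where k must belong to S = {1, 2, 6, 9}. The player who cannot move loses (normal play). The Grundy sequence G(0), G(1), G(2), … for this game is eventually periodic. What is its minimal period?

n :  0  1  2  3  4  5  6  7  8  9 10 11 12 13 14 15 16 17
G :  0  1  2  0  1  2  3  0  1  2  0  1  2  3  0  1  2  0
G(n+7) = G(n) holds for n = 0,…,8 (a full window of length max(S) = 9), so the sequence is purely periodic with period 7.

7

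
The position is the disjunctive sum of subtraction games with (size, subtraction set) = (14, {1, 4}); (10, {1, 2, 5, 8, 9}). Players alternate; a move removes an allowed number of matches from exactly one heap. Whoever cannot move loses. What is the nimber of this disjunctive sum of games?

Heap A, S = {1, 4}:
G(0) = 0
G(1) = mex{0} = 1
G(2) = mex{1} = 0
G(3) = mex{0} = 1
G(4) = mex{1,0} = 2
G(5) = mex{2,1} = 0
G(6) = mex{0,0} = 1
G(7) = mex{1,1} = 0
G(8) = mex{0,2} = 1
G(9) = mex{1,0} = 2
G(10) = mex{2,1} = 0
G(11) = mex{0,0} = 1
G(12) = mex{1,1} = 0
G(13) = mex{0,2} = 1
G(14) = mex{1,0} = 2
G_A(14) = 2.
Heap B, S = {1, 2, 5, 8, 9}:
G(0) = 0
G(1) = mex{0} = 1
G(2) = mex{1,0} = 2
G(3) = mex{2,1} = 0
G(4) = mex{0,2} = 1
G(5) = mex{1,0,0} = 2
G(6) = mex{2,1,1} = 0
G(7) = mex{0,2,2} = 1
G(8) = mex{1,0,0,0} = 2
G(9) = mex{2,1,1,1,0} = 3
G(10) = mex{3,2,2,2,1} = 0
G_B(10) = 0.
Combined Grundy value = 2 ⊕ 0 = 2.

2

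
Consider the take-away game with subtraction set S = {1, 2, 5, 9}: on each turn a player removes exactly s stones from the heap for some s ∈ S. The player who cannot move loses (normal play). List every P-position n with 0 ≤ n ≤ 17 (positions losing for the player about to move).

0, 3, 6, 10, 13, 16

G(0) = 0
G(1) = mex{0} = 1
G(2) = mex{1,0} = 2
G(3) = mex{2,1} = 0
G(4) = mex{0,2} = 1
G(5) = mex{1,0,0} = 2
G(6) = mex{2,1,1} = 0
G(7) = mex{0,2,2} = 1
G(8) = mex{1,0,0} = 2
G(9) = mex{2,1,1,0} = 3
G(10) = mex{3,2,2,1} = 0
G(11) = mex{0,3,0,2} = 1
G(12) = mex{1,0,1,0} = 2
G(13) = mex{2,1,2,1} = 0
G(14) = mex{0,2,3,2} = 1
G(15) = mex{1,0,0,0} = 2
G(16) = mex{2,1,1,1} = 0
G(17) = mex{0,2,2,2} = 1
P-positions are exactly the n with G(n) = 0.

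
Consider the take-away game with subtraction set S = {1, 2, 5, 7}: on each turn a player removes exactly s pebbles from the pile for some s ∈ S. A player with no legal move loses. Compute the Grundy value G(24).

0

G(0) = 0
G(1) = mex{0} = 1
G(2) = mex{1,0} = 2
G(3) = mex{2,1} = 0
G(4) = mex{0,2} = 1
G(5) = mex{1,0,0} = 2
G(6) = mex{2,1,1} = 0
G(7) = mex{0,2,2,0} = 1
G(8) = mex{1,0,0,1} = 2
G(9) = mex{2,1,1,2} = 0
G(10) = mex{0,2,2,0} = 1
G(11) = mex{1,0,0,1} = 2
G(12) = mex{2,1,1,2} = 0
G(13) = mex{0,2,2,0} = 1
G(14) = mex{1,0,0,1} = 2
G(15) = mex{2,1,1,2} = 0
G(16) = mex{0,2,2,0} = 1
G(17) = mex{1,0,0,1} = 2
G(18) = mex{2,1,1,2} = 0
G(19) = mex{0,2,2,0} = 1
G(20) = mex{1,0,0,1} = 2
G(21) = mex{2,1,1,2} = 0
G(22) = mex{0,2,2,0} = 1
G(23) = mex{1,0,0,1} = 2
G(24) = mex{2,1,1,2} = 0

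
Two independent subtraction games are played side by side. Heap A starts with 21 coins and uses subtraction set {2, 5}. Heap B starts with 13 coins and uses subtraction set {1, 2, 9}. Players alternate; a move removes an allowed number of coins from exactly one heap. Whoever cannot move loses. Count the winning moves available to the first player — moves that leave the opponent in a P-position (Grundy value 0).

Heap A, S = {2, 5}:
n :  0  1  2  3  4  5  6  7  8  9 10 11 12 13 14 15 16 17 18 19 20 21
G :  0  0  1  1  0  2  1  0  0  1  1  0  2  1  0  0  1  1  0  2  1  0
G_A(21) = 0.
Heap B, S = {1, 2, 9}:
G(0) = 0
G(1) = mex{0} = 1
G(2) = mex{1,0} = 2
G(3) = mex{2,1} = 0
G(4) = mex{0,2} = 1
G(5) = mex{1,0} = 2
G(6) = mex{2,1} = 0
G(7) = mex{0,2} = 1
G(8) = mex{1,0} = 2
G(9) = mex{2,1,0} = 3
G(10) = mex{3,2,1} = 0
G(11) = mex{0,3,2} = 1
G(12) = mex{1,0,0} = 2
G(13) = mex{2,1,1} = 0
G_B(13) = 0.
Combined Grundy value = 0 ⊕ 0 = 0.
A winning move leaves total XOR = 0, i.e. changes one component's Grundy value g to g ⊕ X where X is the current total.
Heap A: target g' = 0⊕0 = 0, but every legal move changes the Grundy value (mex property), so 0 moves.
Heap B: target g' = 0⊕0 = 0, but every legal move changes the Grundy value (mex property), so 0 moves.

0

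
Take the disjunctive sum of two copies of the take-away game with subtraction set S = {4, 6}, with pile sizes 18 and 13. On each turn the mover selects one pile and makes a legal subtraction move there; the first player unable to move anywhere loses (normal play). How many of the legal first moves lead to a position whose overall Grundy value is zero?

All piles use S = {4, 6}:
n :  0  1  2  3  4  5  6  7  8  9 10 11 12 13 14 15 16 17 18
G :  0  0  0  0  1  1  1  1  2  2  0  0  0  0  1  1  1  1  2
Pile A: G(18) = 2.
Pile B: G(13) = 0.
Combined Grundy value = 2 ⊕ 0 = 2.
A winning move leaves total XOR = 0, i.e. changes one component's Grundy value g to g ⊕ X where X is the current total.
Pile A: need g' = 2⊕2 = 0. Options: 18−4→G=1, 18−6→G=0. Hits: 1.
Pile B: need g' = 0⊕2 = 2. Options: 13−4→G=2, 13−6→G=1. Hits: 1.

2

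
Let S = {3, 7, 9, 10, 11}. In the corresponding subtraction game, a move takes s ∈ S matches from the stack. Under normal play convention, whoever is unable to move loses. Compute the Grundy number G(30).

3

n :  0  1  2  3  4  5  6  7  8  9 10 11 12 13 14 15 16 17 18 19 20 21 22 23 24 25 26 27 28 29 30
G :  0  0  0  1  1  1  0  2  2  1  3  3  2  2  0  3  3  1  0  0  0  1  1  1  4  2  2  2  3  3  3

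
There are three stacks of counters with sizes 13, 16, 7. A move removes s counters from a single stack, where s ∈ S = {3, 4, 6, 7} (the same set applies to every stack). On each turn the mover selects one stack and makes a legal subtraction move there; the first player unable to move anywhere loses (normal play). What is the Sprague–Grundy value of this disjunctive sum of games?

1

All stacks use S = {3, 4, 6, 7}:
G(0) = 0
G(1) = mex{} = 0
G(2) = mex{} = 0
G(3) = mex{0} = 1
G(4) = mex{0,0} = 1
G(5) = mex{0,0} = 1
G(6) = mex{1,0,0} = 2
G(7) = mex{1,1,0,0} = 2
G(8) = mex{1,1,0,0} = 2
G(9) = mex{2,1,1,0} = 3
G(10) = mex{2,2,1,1} = 0
G(11) = mex{2,2,1,1} = 0
G(12) = mex{3,2,2,1} = 0
G(13) = mex{0,3,2,2} = 1
G(14) = mex{0,0,2,2} = 1
G(15) = mex{0,0,3,2} = 1
G(16) = mex{1,0,0,3} = 2
Stack A: G(13) = 1.
Stack B: G(16) = 2.
Stack C: G(7) = 2.
Combined Grundy value = 1 ⊕ 2 ⊕ 2 = 1.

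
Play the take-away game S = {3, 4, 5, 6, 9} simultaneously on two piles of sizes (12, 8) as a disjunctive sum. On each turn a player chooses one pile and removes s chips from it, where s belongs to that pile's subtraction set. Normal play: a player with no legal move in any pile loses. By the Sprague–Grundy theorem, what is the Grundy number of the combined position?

2

All piles use S = {3, 4, 5, 6, 9}:
n :  0  1  2  3  4  5  6  7  8  9 10 11 12
G :  0  0  0  1  1  1  2  2  2  3  3  3  0
Pile A: G(12) = 0.
Pile B: G(8) = 2.
Combined Grundy value = 0 ⊕ 2 = 2.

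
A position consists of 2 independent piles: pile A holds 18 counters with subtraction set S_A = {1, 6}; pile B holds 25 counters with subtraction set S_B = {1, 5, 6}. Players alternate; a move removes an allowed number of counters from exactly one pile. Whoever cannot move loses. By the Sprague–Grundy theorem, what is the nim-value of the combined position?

1

Pile A, S = {1, 6}:
G(0) = 0
G(1) = mex{0} = 1
G(2) = mex{1} = 0
G(3) = mex{0} = 1
G(4) = mex{1} = 0
G(5) = mex{0} = 1
G(6) = mex{1,0} = 2
G(7) = mex{2,1} = 0
G(8) = mex{0,0} = 1
G(9) = mex{1,1} = 0
G(10) = mex{0,0} = 1
G(11) = mex{1,1} = 0
G(12) = mex{0,2} = 1
G(13) = mex{1,0} = 2
G(14) = mex{2,1} = 0
G(15) = mex{0,0} = 1
G(16) = mex{1,1} = 0
G(17) = mex{0,0} = 1
G(18) = mex{1,1} = 0
G_A(18) = 0.
Pile B, S = {1, 5, 6}:
n :  0  1  2  3  4  5  6  7  8  9 10 11 12 13 14 15 16 17 18 19 20 21 22 23 24 25
G :  0  1  0  1  0  1  2  3  2  3  2  0  1  0  1  0  1  2  3  2  3  2  0  1  0  1
G_B(25) = 1.
Combined Grundy value = 0 ⊕ 1 = 1.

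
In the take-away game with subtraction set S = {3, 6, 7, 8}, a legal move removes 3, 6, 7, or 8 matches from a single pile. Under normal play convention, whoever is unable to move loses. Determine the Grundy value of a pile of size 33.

G(0) = 0
G(1) = mex{} = 0
G(2) = mex{} = 0
G(3) = mex{0} = 1
G(4) = mex{0} = 1
G(5) = mex{0} = 1
G(6) = mex{1,0} = 2
G(7) = mex{1,0,0} = 2
G(8) = mex{1,0,0,0} = 2
G(9) = mex{2,1,0,0} = 3
G(10) = mex{2,1,1,0} = 3
G(11) = mex{2,1,1,1} = 0
G(12) = mex{3,2,1,1} = 0
G(13) = mex{3,2,2,1} = 0
G(14) = mex{0,2,2,2} = 1
G(15) = mex{0,3,2,2} = 1
G(16) = mex{0,3,3,2} = 1
G(17) = mex{1,0,3,3} = 2
G(18) = mex{1,0,0,3} = 2
G(19) = mex{1,0,0,0} = 2
G(20) = mex{2,1,0,0} = 3
G(21) = mex{2,1,1,0} = 3
G(22) = mex{2,1,1,1} = 0
G(23) = mex{3,2,1,1} = 0
G(24) = mex{3,2,2,1} = 0
G(25) = mex{0,2,2,2} = 1
G(26) = mex{0,3,2,2} = 1
G(27) = mex{0,3,3,2} = 1
G(28) = mex{1,0,3,3} = 2
G(29) = mex{1,0,0,3} = 2
G(30) = mex{1,0,0,0} = 2
G(31) = mex{2,1,0,0} = 3
G(32) = mex{2,1,1,0} = 3
G(33) = mex{2,1,1,1} = 0

0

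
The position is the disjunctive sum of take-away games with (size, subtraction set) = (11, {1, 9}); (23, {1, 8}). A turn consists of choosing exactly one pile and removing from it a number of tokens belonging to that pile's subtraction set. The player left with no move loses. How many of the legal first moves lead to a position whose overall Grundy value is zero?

0

Pile A, S = {1, 9}:
G(0) = 0
G(1) = mex{0} = 1
G(2) = mex{1} = 0
G(3) = mex{0} = 1
G(4) = mex{1} = 0
G(5) = mex{0} = 1
G(6) = mex{1} = 0
G(7) = mex{0} = 1
G(8) = mex{1} = 0
G(9) = mex{0,0} = 1
G(10) = mex{1,1} = 0
G(11) = mex{0,0} = 1
G_A(11) = 1.
Pile B, S = {1, 8}:
n :  0  1  2  3  4  5  6  7  8  9 10 11 12 13 14 15 16 17 18 19 20 21 22 23
G :  0  1  0  1  0  1  0  1  2  0  1  0  1  0  1  0  1  2  0  1  0  1  0  1
G_B(23) = 1.
Combined Grundy value = 1 ⊕ 1 = 0.
A winning move leaves total XOR = 0, i.e. changes one component's Grundy value g to g ⊕ X where X is the current total.
Pile A: target g' = 1⊕0 = 1, but every legal move changes the Grundy value (mex property), so 0 moves.
Pile B: target g' = 1⊕0 = 1, but every legal move changes the Grundy value (mex property), so 0 moves.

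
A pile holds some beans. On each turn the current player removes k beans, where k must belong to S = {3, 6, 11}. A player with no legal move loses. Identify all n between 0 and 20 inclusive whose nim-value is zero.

G(0) = 0
G(1) = mex{} = 0
G(2) = mex{} = 0
G(3) = mex{0} = 1
G(4) = mex{0} = 1
G(5) = mex{0} = 1
G(6) = mex{1,0} = 2
G(7) = mex{1,0} = 2
G(8) = mex{1,0} = 2
G(9) = mex{2,1} = 0
G(10) = mex{2,1} = 0
G(11) = mex{2,1,0} = 3
G(12) = mex{0,2,0} = 1
G(13) = mex{0,2,0} = 1
G(14) = mex{3,2,1} = 0
G(15) = mex{1,0,1} = 2
G(16) = mex{1,0,1} = 2
G(17) = mex{0,3,2} = 1
G(18) = mex{2,1,2} = 0
G(19) = mex{2,1,2} = 0
G(20) = mex{1,0,0} = 2
P-positions are exactly the n with G(n) = 0.

0, 1, 2, 9, 10, 14, 18, 19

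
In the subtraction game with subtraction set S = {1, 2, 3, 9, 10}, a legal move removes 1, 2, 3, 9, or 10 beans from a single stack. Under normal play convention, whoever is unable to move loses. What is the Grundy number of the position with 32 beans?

G(0) = 0
G(1) = mex{0} = 1
G(2) = mex{1,0} = 2
G(3) = mex{2,1,0} = 3
G(4) = mex{3,2,1} = 0
G(5) = mex{0,3,2} = 1
G(6) = mex{1,0,3} = 2
G(7) = mex{2,1,0} = 3
G(8) = mex{3,2,1} = 0
G(9) = mex{0,3,2,0} = 1
G(10) = mex{1,0,3,1,0} = 2
G(11) = mex{2,1,0,2,1} = 3
G(12) = mex{3,2,1,3,2} = 0
G(13) = mex{0,3,2,0,3} = 1
G(14) = mex{1,0,3,1,0} = 2
G(15) = mex{2,1,0,2,1} = 3
G(16) = mex{3,2,1,3,2} = 0
G(17) = mex{0,3,2,0,3} = 1
G(18) = mex{1,0,3,1,0} = 2
G(19) = mex{2,1,0,2,1} = 3
G(20) = mex{3,2,1,3,2} = 0
G(21) = mex{0,3,2,0,3} = 1
G(22) = mex{1,0,3,1,0} = 2
G(23) = mex{2,1,0,2,1} = 3
G(24) = mex{3,2,1,3,2} = 0
G(25) = mex{0,3,2,0,3} = 1
G(26) = mex{1,0,3,1,0} = 2
G(27) = mex{2,1,0,2,1} = 3
G(28) = mex{3,2,1,3,2} = 0
G(29) = mex{0,3,2,0,3} = 1
G(30) = mex{1,0,3,1,0} = 2
G(31) = mex{2,1,0,2,1} = 3
G(32) = mex{3,2,1,3,2} = 0

0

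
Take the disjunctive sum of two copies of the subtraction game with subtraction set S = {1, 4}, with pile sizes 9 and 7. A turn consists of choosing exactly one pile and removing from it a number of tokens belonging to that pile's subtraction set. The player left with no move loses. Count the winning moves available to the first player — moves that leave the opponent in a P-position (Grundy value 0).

All piles use S = {1, 4}:
G(0) = 0
G(1) = mex{0} = 1
G(2) = mex{1} = 0
G(3) = mex{0} = 1
G(4) = mex{1,0} = 2
G(5) = mex{2,1} = 0
G(6) = mex{0,0} = 1
G(7) = mex{1,1} = 0
G(8) = mex{0,2} = 1
G(9) = mex{1,0} = 2
Pile A: G(9) = 2.
Pile B: G(7) = 0.
Combined Grundy value = 2 ⊕ 0 = 2.
A winning move leaves total XOR = 0, i.e. changes one component's Grundy value g to g ⊕ X where X is the current total.
Pile A: need g' = 2⊕2 = 0. Options: 9−1→G=1, 9−4→G=0. Hits: 1.
Pile B: need g' = 0⊕2 = 2. Options: 7−1→G=1, 7−4→G=1. Hits: 0.

1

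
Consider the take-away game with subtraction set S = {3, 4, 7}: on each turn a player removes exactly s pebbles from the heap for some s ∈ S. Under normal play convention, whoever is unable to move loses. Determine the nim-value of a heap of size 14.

n :  0  1  2  3  4  5  6  7  8  9 10 11 12 13 14
G :  0  0  0  1  1  1  2  2  2  3  0  0  0  1  1

1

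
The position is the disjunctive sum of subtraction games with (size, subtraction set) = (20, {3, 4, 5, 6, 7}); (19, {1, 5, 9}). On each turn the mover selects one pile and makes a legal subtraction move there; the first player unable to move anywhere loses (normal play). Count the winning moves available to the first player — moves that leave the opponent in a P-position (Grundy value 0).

Pile A, S = {3, 4, 5, 6, 7}:
n :  0  1  2  3  4  5  6  7  8  9 10 11 12 13 14 15 16 17 18 19 20
G :  0  0  0  1  1  1  2  2  2  3  0  0  0  1  1  1  2  2  2  3  0
G_A(20) = 0.
Pile B, S = {1, 5, 9}:
n :  0  1  2  3  4  5  6  7  8  9 10 11 12 13 14 15 16 17 18 19
G :  0  1  0  1  0  1  0  1  0  1  0  1  0  1  0  1  0  1  0  1
G_B(19) = 1.
Combined Grundy value = 0 ⊕ 1 = 1.
A winning move leaves total XOR = 0, i.e. changes one component's Grundy value g to g ⊕ X where X is the current total.
Pile A: need g' = 0⊕1 = 1. Options: 20−3→G=2, 20−4→G=2, 20−5→G=1, 20−6→G=1, 20−7→G=1. Hits: 3.
Pile B: need g' = 1⊕1 = 0. Options: 19−1→G=0, 19−5→G=0, 19−9→G=0. Hits: 3.

6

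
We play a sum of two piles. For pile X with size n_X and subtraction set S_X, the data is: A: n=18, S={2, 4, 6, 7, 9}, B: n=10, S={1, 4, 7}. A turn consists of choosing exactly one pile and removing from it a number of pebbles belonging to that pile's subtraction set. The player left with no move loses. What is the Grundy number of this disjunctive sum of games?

Pile A, S = {2, 4, 6, 7, 9}:
n :  0  1  2  3  4  5  6  7  8  9 10 11 12 13 14 15 16 17 18
G :  0  0  1  1  2  2  3  3  4  4  5  0  0  1  1  2  2  3  3
G_A(18) = 3.
Pile B, S = {1, 4, 7}:
G(0) = 0
G(1) = mex{0} = 1
G(2) = mex{1} = 0
G(3) = mex{0} = 1
G(4) = mex{1,0} = 2
G(5) = mex{2,1} = 0
G(6) = mex{0,0} = 1
G(7) = mex{1,1,0} = 2
G(8) = mex{2,2,1} = 0
G(9) = mex{0,0,0} = 1
G(10) = mex{1,1,1} = 0
G_B(10) = 0.
Combined Grundy value = 3 ⊕ 0 = 3.

3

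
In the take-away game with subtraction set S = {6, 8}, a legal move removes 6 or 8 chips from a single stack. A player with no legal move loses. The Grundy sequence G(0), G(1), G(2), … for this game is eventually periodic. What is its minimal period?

G(0) = 0
G(1) = mex{} = 0
G(2) = mex{} = 0
G(3) = mex{} = 0
G(4) = mex{} = 0
G(5) = mex{} = 0
G(6) = mex{0} = 1
G(7) = mex{0} = 1
G(8) = mex{0,0} = 1
G(9) = mex{0,0} = 1
G(10) = mex{0,0} = 1
G(11) = mex{0,0} = 1
G(12) = mex{1,0} = 2
G(13) = mex{1,0} = 2
G(14) = mex{1,1} = 0
G(15) = mex{1,1} = 0
G(16) = mex{1,1} = 0
G(17) = mex{1,1} = 0
G(18) = mex{2,1} = 0
G(19) = mex{2,1} = 0
G(20) = mex{0,2} = 1
G(21) = mex{0,2} = 1
G(22) = mex{0,0} = 1
G(23) = mex{0,0} = 1
G(24) = mex{0,0} = 1
G(25) = mex{0,0} = 1
G(26) = mex{1,0} = 2
G(27) = mex{1,0} = 2
G(28) = mex{1,1} = 0
G(29) = mex{1,1} = 0
G(n+14) = G(n) holds for n = 0,…,7 (a full window of length max(S) = 8), so the sequence is purely periodic with period 14.

14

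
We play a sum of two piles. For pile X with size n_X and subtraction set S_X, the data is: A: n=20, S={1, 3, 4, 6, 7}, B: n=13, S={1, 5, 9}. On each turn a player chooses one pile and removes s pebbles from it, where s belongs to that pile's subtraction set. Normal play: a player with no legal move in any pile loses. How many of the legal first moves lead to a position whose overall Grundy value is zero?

4

Pile A, S = {1, 3, 4, 6, 7}:
G(0) = 0
G(1) = mex{0} = 1
G(2) = mex{1} = 0
G(3) = mex{0,0} = 1
G(4) = mex{1,1,0} = 2
G(5) = mex{2,0,1} = 3
G(6) = mex{3,1,0,0} = 2
G(7) = mex{2,2,1,1,0} = 3
G(8) = mex{3,3,2,0,1} = 4
G(9) = mex{4,2,3,1,0} = 5
G(10) = mex{5,3,2,2,1} = 0
G(11) = mex{0,4,3,3,2} = 1
G(12) = mex{1,5,4,2,3} = 0
G(13) = mex{0,0,5,3,2} = 1
G(14) = mex{1,1,0,4,3} = 2
G(15) = mex{2,0,1,5,4} = 3
G(16) = mex{3,1,0,0,5} = 2
G(17) = mex{2,2,1,1,0} = 3
G(18) = mex{3,3,2,0,1} = 4
G(19) = mex{4,2,3,1,0} = 5
G(20) = mex{5,3,2,2,1} = 0
G_A(20) = 0.
Pile B, S = {1, 5, 9}:
n :  0  1  2  3  4  5  6  7  8  9 10 11 12 13
G :  0  1  0  1  0  1  0  1  0  1  0  1  0  1
G_B(13) = 1.
Combined Grundy value = 0 ⊕ 1 = 1.
A winning move leaves total XOR = 0, i.e. changes one component's Grundy value g to g ⊕ X where X is the current total.
Pile A: need g' = 0⊕1 = 1. Options: 20−1→G=5, 20−3→G=3, 20−4→G=2, 20−6→G=2, 20−7→G=1. Hits: 1.
Pile B: need g' = 1⊕1 = 0. Options: 13−1→G=0, 13−5→G=0, 13−9→G=0. Hits: 3.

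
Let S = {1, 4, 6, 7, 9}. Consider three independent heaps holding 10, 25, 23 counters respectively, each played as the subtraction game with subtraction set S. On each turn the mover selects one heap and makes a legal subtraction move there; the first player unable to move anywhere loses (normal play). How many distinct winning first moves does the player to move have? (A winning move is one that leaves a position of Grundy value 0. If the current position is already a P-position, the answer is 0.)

All heaps use S = {1, 4, 6, 7, 9}:
G(0) = 0
G(1) = mex{0} = 1
G(2) = mex{1} = 0
G(3) = mex{0} = 1
G(4) = mex{1,0} = 2
G(5) = mex{2,1} = 0
G(6) = mex{0,0,0} = 1
G(7) = mex{1,1,1,0} = 2
G(8) = mex{2,2,0,1} = 3
G(9) = mex{3,0,1,0,0} = 2
G(10) = mex{2,1,2,1,1} = 0
G(11) = mex{0,2,0,2,0} = 1
G(12) = mex{1,3,1,0,1} = 2
G(13) = mex{2,2,2,1,2} = 0
G(14) = mex{0,0,3,2,0} = 1
G(15) = mex{1,1,2,3,1} = 0
G(16) = mex{0,2,0,2,2} = 1
G(17) = mex{1,0,1,0,3} = 2
G(18) = mex{2,1,2,1,2} = 0
G(19) = mex{0,0,0,2,0} = 1
G(20) = mex{1,1,1,0,1} = 2
G(21) = mex{2,2,0,1,2} = 3
G(22) = mex{3,0,1,0,0} = 2
G(23) = mex{2,1,2,1,1} = 0
G(24) = mex{0,2,0,2,0} = 1
G(25) = mex{1,3,1,0,1} = 2
Heap A: G(10) = 0.
Heap B: G(25) = 2.
Heap C: G(23) = 0.
Combined Grundy value = 0 ⊕ 2 ⊕ 0 = 2.
A winning move leaves total XOR = 0, i.e. changes one component's Grundy value g to g ⊕ X where X is the current total.
Heap A: need g' = 0⊕2 = 2. Options: 10−1→G=2, 10−4→G=1, 10−6→G=2, 10−7→G=1, 10−9→G=1. Hits: 2.
Heap B: need g' = 2⊕2 = 0. Options: 25−1→G=1, 25−4→G=3, 25−6→G=1, 25−7→G=0, 25−9→G=1. Hits: 1.
Heap C: need g' = 0⊕2 = 2. Options: 23−1→G=2, 23−4→G=1, 23−6→G=2, 23−7→G=1, 23−9→G=1. Hits: 2.

5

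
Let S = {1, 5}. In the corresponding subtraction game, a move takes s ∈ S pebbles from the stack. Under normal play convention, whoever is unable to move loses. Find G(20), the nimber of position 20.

n :  0  1  2  3  4  5  6  7  8  9 10 11 12 13 14 15 16 17 18 19 20
G :  0  1  0  1  0  1  0  1  0  1  0  1  0  1  0  1  0  1  0  1  0

0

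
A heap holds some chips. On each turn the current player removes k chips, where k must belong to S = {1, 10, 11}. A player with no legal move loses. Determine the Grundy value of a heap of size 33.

n :  0  1  2  3  4  5  6  7  8  9 10 11 12 13 14 15 16 17 18 19 20 21 22 23 24 25 26 27 28 29 30 31 32 33
G :  0  1  0  1  0  1  0  1  0  1  2  3  2  3  2  3  2  3  2  3  0  1  0  1  0  1  0  1  0  1  2  3  2  3

3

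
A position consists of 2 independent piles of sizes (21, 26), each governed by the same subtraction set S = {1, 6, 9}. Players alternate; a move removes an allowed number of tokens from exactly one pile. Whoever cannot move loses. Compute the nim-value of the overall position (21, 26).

0

All piles use S = {1, 6, 9}:
G(0) = 0
G(1) = mex{0} = 1
G(2) = mex{1} = 0
G(3) = mex{0} = 1
G(4) = mex{1} = 0
G(5) = mex{0} = 1
G(6) = mex{1,0} = 2
G(7) = mex{2,1} = 0
G(8) = mex{0,0} = 1
G(9) = mex{1,1,0} = 2
G(10) = mex{2,0,1} = 3
G(11) = mex{3,1,0} = 2
G(12) = mex{2,2,1} = 0
G(13) = mex{0,0,0} = 1
G(14) = mex{1,1,1} = 0
G(15) = mex{0,2,2} = 1
G(16) = mex{1,3,0} = 2
G(17) = mex{2,2,1} = 0
G(18) = mex{0,0,2} = 1
G(19) = mex{1,1,3} = 0
G(20) = mex{0,0,2} = 1
G(21) = mex{1,1,0} = 2
G(22) = mex{2,2,1} = 0
G(23) = mex{0,0,0} = 1
G(24) = mex{1,1,1} = 0
G(25) = mex{0,0,2} = 1
G(26) = mex{1,1,0} = 2
Pile A: G(21) = 2.
Pile B: G(26) = 2.
Combined Grundy value = 2 ⊕ 2 = 0.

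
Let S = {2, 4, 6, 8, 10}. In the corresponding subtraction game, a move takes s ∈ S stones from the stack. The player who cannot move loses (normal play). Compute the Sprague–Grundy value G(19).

n :  0  1  2  3  4  5  6  7  8  9 10 11 12 13 14 15 16 17 18 19
G :  0  0  1  1  2  2  3  3  4  4  5  5  0  0  1  1  2  2  3  3

3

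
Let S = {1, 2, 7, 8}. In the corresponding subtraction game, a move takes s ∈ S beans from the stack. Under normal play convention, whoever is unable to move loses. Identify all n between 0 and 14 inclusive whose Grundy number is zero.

0, 3, 6, 9, 12

G(0) = 0
G(1) = mex{0} = 1
G(2) = mex{1,0} = 2
G(3) = mex{2,1} = 0
G(4) = mex{0,2} = 1
G(5) = mex{1,0} = 2
G(6) = mex{2,1} = 0
G(7) = mex{0,2,0} = 1
G(8) = mex{1,0,1,0} = 2
G(9) = mex{2,1,2,1} = 0
G(10) = mex{0,2,0,2} = 1
G(11) = mex{1,0,1,0} = 2
G(12) = mex{2,1,2,1} = 0
G(13) = mex{0,2,0,2} = 1
G(14) = mex{1,0,1,0} = 2
P-positions are exactly the n with G(n) = 0.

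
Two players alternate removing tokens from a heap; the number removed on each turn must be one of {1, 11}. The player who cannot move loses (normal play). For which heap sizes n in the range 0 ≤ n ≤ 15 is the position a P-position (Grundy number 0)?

0, 2, 4, 6, 8, 10, 12, 14

n :  0  1  2  3  4  5  6  7  8  9 10 11 12 13 14 15
G :  0  1  0  1  0  1  0  1  0  1  0  1  0  1  0  1
P-positions are exactly the n with G(n) = 0.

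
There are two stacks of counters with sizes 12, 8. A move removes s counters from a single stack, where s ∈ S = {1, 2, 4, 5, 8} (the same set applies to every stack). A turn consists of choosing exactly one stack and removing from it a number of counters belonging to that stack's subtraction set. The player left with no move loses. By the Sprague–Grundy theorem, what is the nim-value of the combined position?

2

All stacks use S = {1, 2, 4, 5, 8}:
G(0) = 0
G(1) = mex{0} = 1
G(2) = mex{1,0} = 2
G(3) = mex{2,1} = 0
G(4) = mex{0,2,0} = 1
G(5) = mex{1,0,1,0} = 2
G(6) = mex{2,1,2,1} = 0
G(7) = mex{0,2,0,2} = 1
G(8) = mex{1,0,1,0,0} = 2
G(9) = mex{2,1,2,1,1} = 0
G(10) = mex{0,2,0,2,2} = 1
G(11) = mex{1,0,1,0,0} = 2
G(12) = mex{2,1,2,1,1} = 0
Stack A: G(12) = 0.
Stack B: G(8) = 2.
Combined Grundy value = 0 ⊕ 2 = 2.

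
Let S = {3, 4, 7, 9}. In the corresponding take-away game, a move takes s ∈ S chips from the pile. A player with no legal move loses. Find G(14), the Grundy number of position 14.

0

G(0) = 0
G(1) = mex{} = 0
G(2) = mex{} = 0
G(3) = mex{0} = 1
G(4) = mex{0,0} = 1
G(5) = mex{0,0} = 1
G(6) = mex{1,0} = 2
G(7) = mex{1,1,0} = 2
G(8) = mex{1,1,0} = 2
G(9) = mex{2,1,0,0} = 3
G(10) = mex{2,2,1,0} = 3
G(11) = mex{2,2,1,0} = 3
G(12) = mex{3,2,1,1} = 0
G(13) = mex{3,3,2,1} = 0
G(14) = mex{3,3,2,1} = 0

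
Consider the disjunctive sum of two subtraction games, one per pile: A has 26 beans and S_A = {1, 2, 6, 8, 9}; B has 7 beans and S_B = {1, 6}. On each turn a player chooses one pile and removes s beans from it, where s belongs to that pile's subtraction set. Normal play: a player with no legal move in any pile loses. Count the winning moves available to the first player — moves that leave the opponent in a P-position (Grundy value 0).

Pile A, S = {1, 2, 6, 8, 9}:
G(0) = 0
G(1) = mex{0} = 1
G(2) = mex{1,0} = 2
G(3) = mex{2,1} = 0
G(4) = mex{0,2} = 1
G(5) = mex{1,0} = 2
G(6) = mex{2,1,0} = 3
G(7) = mex{3,2,1} = 0
G(8) = mex{0,3,2,0} = 1
G(9) = mex{1,0,0,1,0} = 2
G(10) = mex{2,1,1,2,1} = 0
G(11) = mex{0,2,2,0,2} = 1
G(12) = mex{1,0,3,1,0} = 2
G(13) = mex{2,1,0,2,1} = 3
G(14) = mex{3,2,1,3,2} = 0
G(15) = mex{0,3,2,0,3} = 1
G(16) = mex{1,0,0,1,0} = 2
G(17) = mex{2,1,1,2,1} = 0
G(18) = mex{0,2,2,0,2} = 1
G(19) = mex{1,0,3,1,0} = 2
G(20) = mex{2,1,0,2,1} = 3
G(21) = mex{3,2,1,3,2} = 0
G(22) = mex{0,3,2,0,3} = 1
G(23) = mex{1,0,0,1,0} = 2
G(24) = mex{2,1,1,2,1} = 0
G(25) = mex{0,2,2,0,2} = 1
G(26) = mex{1,0,3,1,0} = 2
G_A(26) = 2.
Pile B, S = {1, 6}:
G(0) = 0
G(1) = mex{0} = 1
G(2) = mex{1} = 0
G(3) = mex{0} = 1
G(4) = mex{1} = 0
G(5) = mex{0} = 1
G(6) = mex{1,0} = 2
G(7) = mex{2,1} = 0
G_B(7) = 0.
Combined Grundy value = 2 ⊕ 0 = 2.
A winning move leaves total XOR = 0, i.e. changes one component's Grundy value g to g ⊕ X where X is the current total.
Pile A: need g' = 2⊕2 = 0. Options: 26−1→G=1, 26−2→G=0, 26−6→G=3, 26−8→G=1, 26−9→G=0. Hits: 2.
Pile B: need g' = 0⊕2 = 2. Options: 7−1→G=2, 7−6→G=1. Hits: 1.

3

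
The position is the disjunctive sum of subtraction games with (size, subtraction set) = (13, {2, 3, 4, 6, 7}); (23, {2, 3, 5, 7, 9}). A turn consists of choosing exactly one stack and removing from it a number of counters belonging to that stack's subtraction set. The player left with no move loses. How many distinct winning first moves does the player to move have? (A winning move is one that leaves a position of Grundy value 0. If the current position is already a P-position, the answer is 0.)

Stack A, S = {2, 3, 4, 6, 7}:
G(0) = 0
G(1) = mex{} = 0
G(2) = mex{0} = 1
G(3) = mex{0,0} = 1
G(4) = mex{1,0,0} = 2
G(5) = mex{1,1,0} = 2
G(6) = mex{2,1,1,0} = 3
G(7) = mex{2,2,1,0,0} = 3
G(8) = mex{3,2,2,1,0} = 4
G(9) = mex{3,3,2,1,1} = 0
G(10) = mex{4,3,3,2,1} = 0
G(11) = mex{0,4,3,2,2} = 1
G(12) = mex{0,0,4,3,2} = 1
G(13) = mex{1,0,0,3,3} = 2
G_A(13) = 2.
Stack B, S = {2, 3, 5, 7, 9}:
n :  0  1  2  3  4  5  6  7  8  9 10 11 12 13 14 15 16 17 18 19 20 21 22 23
G :  0  0  1  1  2  2  3  3  4  4  5  0  0  1  1  2  2  3  3  4  4  5  0  0
G_B(23) = 0.
Combined Grundy value = 2 ⊕ 0 = 2.
A winning move leaves total XOR = 0, i.e. changes one component's Grundy value g to g ⊕ X where X is the current total.
Stack A: need g' = 2⊕2 = 0. Options: 13−2→G=1, 13−3→G=0, 13−4→G=0, 13−6→G=3, 13−7→G=3. Hits: 2.
Stack B: need g' = 0⊕2 = 2. Options: 23−2→G=5, 23−3→G=4, 23−5→G=3, 23−7→G=2, 23−9→G=1. Hits: 1.

3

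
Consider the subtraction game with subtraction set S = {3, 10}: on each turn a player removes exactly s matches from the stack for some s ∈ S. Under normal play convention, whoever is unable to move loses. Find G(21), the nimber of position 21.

n :  0  1  2  3  4  5  6  7  8  9 10 11 12 13 14 15 16 17 18 19 20 21
G :  0  0  0  1  1  1  0  0  0  1  1  1  2  0  0  0  1  1  1  0  0  0

0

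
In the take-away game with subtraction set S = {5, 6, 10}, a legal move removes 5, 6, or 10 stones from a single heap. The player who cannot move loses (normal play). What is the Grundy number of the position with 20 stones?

n :  0  1  2  3  4  5  6  7  8  9 10 11 12 13 14 15 16 17 18 19 20
G :  0  0  0  0  0  1  1  1  1  1  2  2  2  2  2  0  0  0  0  0  1

1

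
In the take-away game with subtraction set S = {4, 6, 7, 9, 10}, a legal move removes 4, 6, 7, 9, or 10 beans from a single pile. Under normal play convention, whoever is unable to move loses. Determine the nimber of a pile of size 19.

n :  0  1  2  3  4  5  6  7  8  9 10 11 12 13 14 15 16 17 18 19
G :  0  0  0  0  1  1  1  1  2  2  2  2  3  3  0  0  0  0  1  1

1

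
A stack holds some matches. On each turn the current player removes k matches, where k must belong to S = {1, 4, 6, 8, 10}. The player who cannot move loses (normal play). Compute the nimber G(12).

G(0) = 0
G(1) = mex{0} = 1
G(2) = mex{1} = 0
G(3) = mex{0} = 1
G(4) = mex{1,0} = 2
G(5) = mex{2,1} = 0
G(6) = mex{0,0,0} = 1
G(7) = mex{1,1,1} = 0
G(8) = mex{0,2,0,0} = 1
G(9) = mex{1,0,1,1} = 2
G(10) = mex{2,1,2,0,0} = 3
G(11) = mex{3,0,0,1,1} = 2
G(12) = mex{2,1,1,2,0} = 3

3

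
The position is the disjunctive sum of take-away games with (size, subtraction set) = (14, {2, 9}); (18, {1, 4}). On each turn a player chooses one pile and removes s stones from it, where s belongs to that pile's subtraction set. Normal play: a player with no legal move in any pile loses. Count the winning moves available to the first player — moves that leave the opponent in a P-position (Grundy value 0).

Pile A, S = {2, 9}:
n :  0  1  2  3  4  5  6  7  8  9 10 11 12 13 14
G :  0  0  1  1  0  0  1  1  0  2  1  0  0  1  1
G_A(14) = 1.
Pile B, S = {1, 4}:
G(0) = 0
G(1) = mex{0} = 1
G(2) = mex{1} = 0
G(3) = mex{0} = 1
G(4) = mex{1,0} = 2
G(5) = mex{2,1} = 0
G(6) = mex{0,0} = 1
G(7) = mex{1,1} = 0
G(8) = mex{0,2} = 1
G(9) = mex{1,0} = 2
G(10) = mex{2,1} = 0
G(11) = mex{0,0} = 1
G(12) = mex{1,1} = 0
G(13) = mex{0,2} = 1
G(14) = mex{1,0} = 2
G(15) = mex{2,1} = 0
G(16) = mex{0,0} = 1
G(17) = mex{1,1} = 0
G(18) = mex{0,2} = 1
G_B(18) = 1.
Combined Grundy value = 1 ⊕ 1 = 0.
A winning move leaves total XOR = 0, i.e. changes one component's Grundy value g to g ⊕ X where X is the current total.
Pile A: target g' = 1⊕0 = 1, but every legal move changes the Grundy value (mex property), so 0 moves.
Pile B: target g' = 1⊕0 = 1, but every legal move changes the Grundy value (mex property), so 0 moves.

0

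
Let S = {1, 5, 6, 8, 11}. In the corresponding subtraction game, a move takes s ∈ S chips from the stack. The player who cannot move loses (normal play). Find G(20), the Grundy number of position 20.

n :  0  1  2  3  4  5  6  7  8  9 10 11 12 13 14 15 16 17 18 19 20
G :  0  1  0  1  0  1  2  3  2  3  2  3  4  5  0  1  0  1  0  1  2

2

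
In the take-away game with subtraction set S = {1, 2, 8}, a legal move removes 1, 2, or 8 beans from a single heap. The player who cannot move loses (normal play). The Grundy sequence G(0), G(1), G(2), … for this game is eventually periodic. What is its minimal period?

3

G(0) = 0
G(1) = mex{0} = 1
G(2) = mex{1,0} = 2
G(3) = mex{2,1} = 0
G(4) = mex{0,2} = 1
G(5) = mex{1,0} = 2
G(6) = mex{2,1} = 0
G(7) = mex{0,2} = 1
G(8) = mex{1,0,0} = 2
G(9) = mex{2,1,1} = 0
G(10) = mex{0,2,2} = 1
G(11) = mex{1,0,0} = 2
G(12) = mex{2,1,1} = 0
G(13) = mex{0,2,2} = 1
G(14) = mex{1,0,0} = 2
G(n+3) = G(n) holds for n = 0,…,7 (a full window of length max(S) = 8), so the sequence is purely periodic with period 3.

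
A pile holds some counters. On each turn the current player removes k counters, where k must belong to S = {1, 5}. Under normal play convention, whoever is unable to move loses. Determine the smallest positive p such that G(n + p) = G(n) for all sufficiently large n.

G(0) = 0
G(1) = mex{0} = 1
G(2) = mex{1} = 0
G(3) = mex{0} = 1
G(4) = mex{1} = 0
G(5) = mex{0,0} = 1
G(6) = mex{1,1} = 0
G(7) = mex{0,0} = 1
G(8) = mex{1,1} = 0
G(9) = mex{0,0} = 1
G(10) = mex{1,1} = 0
G(11) = mex{0,0} = 1
G(12) = mex{1,1} = 0
G(13) = mex{0,0} = 1
G(14) = mex{1,1} = 0
G(n+2) = G(n) holds for n = 0,…,4 (a full window of length max(S) = 5), so the sequence is purely periodic with period 2.

2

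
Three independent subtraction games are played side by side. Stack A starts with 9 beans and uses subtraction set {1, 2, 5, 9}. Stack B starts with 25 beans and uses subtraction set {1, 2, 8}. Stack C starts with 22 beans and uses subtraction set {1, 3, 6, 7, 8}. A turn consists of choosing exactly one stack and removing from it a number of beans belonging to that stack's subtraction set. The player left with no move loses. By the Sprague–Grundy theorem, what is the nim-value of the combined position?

Stack A, S = {1, 2, 5, 9}:
G(0) = 0
G(1) = mex{0} = 1
G(2) = mex{1,0} = 2
G(3) = mex{2,1} = 0
G(4) = mex{0,2} = 1
G(5) = mex{1,0,0} = 2
G(6) = mex{2,1,1} = 0
G(7) = mex{0,2,2} = 1
G(8) = mex{1,0,0} = 2
G(9) = mex{2,1,1,0} = 3
G_A(9) = 3.
Stack B, S = {1, 2, 8}:
n :  0  1  2  3  4  5  6  7  8  9 10 11 12 13 14 15 16 17 18 19 20 21 22 23 24 25
G :  0  1  2  0  1  2  0  1  2  0  1  2  0  1  2  0  1  2  0  1  2  0  1  2  0  1
G_B(25) = 1.
Stack C, S = {1, 3, 6, 7, 8}:
G(0) = 0
G(1) = mex{0} = 1
G(2) = mex{1} = 0
G(3) = mex{0,0} = 1
G(4) = mex{1,1} = 0
G(5) = mex{0,0} = 1
G(6) = mex{1,1,0} = 2
G(7) = mex{2,0,1,0} = 3
G(8) = mex{3,1,0,1,0} = 2
G(9) = mex{2,2,1,0,1} = 3
G(10) = mex{3,3,0,1,0} = 2
G(11) = mex{2,2,1,0,1} = 3
G(12) = mex{3,3,2,1,0} = 4
G(13) = mex{4,2,3,2,1} = 0
G(14) = mex{0,3,2,3,2} = 1
G(15) = mex{1,4,3,2,3} = 0
G(16) = mex{0,0,2,3,2} = 1
G(17) = mex{1,1,3,2,3} = 0
G(18) = mex{0,0,4,3,2} = 1
G(19) = mex{1,1,0,4,3} = 2
G(20) = mex{2,0,1,0,4} = 3
G(21) = mex{3,1,0,1,0} = 2
G(22) = mex{2,2,1,0,1} = 3
G_C(22) = 3.
Combined Grundy value = 3 ⊕ 1 ⊕ 3 = 1.

1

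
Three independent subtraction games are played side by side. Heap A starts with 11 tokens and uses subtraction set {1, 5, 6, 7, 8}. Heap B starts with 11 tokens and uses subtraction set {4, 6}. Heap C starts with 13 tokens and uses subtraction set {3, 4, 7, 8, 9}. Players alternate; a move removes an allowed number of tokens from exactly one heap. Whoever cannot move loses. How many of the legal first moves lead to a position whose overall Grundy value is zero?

Heap A, S = {1, 5, 6, 7, 8}:
G(0) = 0
G(1) = mex{0} = 1
G(2) = mex{1} = 0
G(3) = mex{0} = 1
G(4) = mex{1} = 0
G(5) = mex{0,0} = 1
G(6) = mex{1,1,0} = 2
G(7) = mex{2,0,1,0} = 3
G(8) = mex{3,1,0,1,0} = 2
G(9) = mex{2,0,1,0,1} = 3
G(10) = mex{3,1,0,1,0} = 2
G(11) = mex{2,2,1,0,1} = 3
G_A(11) = 3.
Heap B, S = {4, 6}:
G(0) = 0
G(1) = mex{} = 0
G(2) = mex{} = 0
G(3) = mex{} = 0
G(4) = mex{0} = 1
G(5) = mex{0} = 1
G(6) = mex{0,0} = 1
G(7) = mex{0,0} = 1
G(8) = mex{1,0} = 2
G(9) = mex{1,0} = 2
G(10) = mex{1,1} = 0
G(11) = mex{1,1} = 0
G_B(11) = 0.
Heap C, S = {3, 4, 7, 8, 9}:
G(0) = 0
G(1) = mex{} = 0
G(2) = mex{} = 0
G(3) = mex{0} = 1
G(4) = mex{0,0} = 1
G(5) = mex{0,0} = 1
G(6) = mex{1,0} = 2
G(7) = mex{1,1,0} = 2
G(8) = mex{1,1,0,0} = 2
G(9) = mex{2,1,0,0,0} = 3
G(10) = mex{2,2,1,0,0} = 3
G(11) = mex{2,2,1,1,0} = 3
G(12) = mex{3,2,1,1,1} = 0
G(13) = mex{3,3,2,1,1} = 0
G_C(13) = 0.
Combined Grundy value = 3 ⊕ 0 ⊕ 0 = 3.
A winning move leaves total XOR = 0, i.e. changes one component's Grundy value g to g ⊕ X where X is the current total.
Heap A: need g' = 3⊕3 = 0. Options: 11−1→G=2, 11−5→G=2, 11−6→G=1, 11−7→G=0, 11−8→G=1. Hits: 1.
Heap B: need g' = 0⊕3 = 3. Options: 11−4→G=1, 11−6→G=1. Hits: 0.
Heap C: need g' = 0⊕3 = 3. Options: 13−3→G=3, 13−4→G=3, 13−7→G=2, 13−8→G=1, 13−9→G=1. Hits: 2.

3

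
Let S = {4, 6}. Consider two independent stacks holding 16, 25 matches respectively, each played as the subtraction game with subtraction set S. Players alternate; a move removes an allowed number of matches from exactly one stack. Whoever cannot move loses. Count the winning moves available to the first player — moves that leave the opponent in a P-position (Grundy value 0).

All stacks use S = {4, 6}:
G(0) = 0
G(1) = mex{} = 0
G(2) = mex{} = 0
G(3) = mex{} = 0
G(4) = mex{0} = 1
G(5) = mex{0} = 1
G(6) = mex{0,0} = 1
G(7) = mex{0,0} = 1
G(8) = mex{1,0} = 2
G(9) = mex{1,0} = 2
G(10) = mex{1,1} = 0
G(11) = mex{1,1} = 0
G(12) = mex{2,1} = 0
G(13) = mex{2,1} = 0
G(14) = mex{0,2} = 1
G(15) = mex{0,2} = 1
G(16) = mex{0,0} = 1
G(17) = mex{0,0} = 1
G(18) = mex{1,0} = 2
G(19) = mex{1,0} = 2
G(20) = mex{1,1} = 0
G(21) = mex{1,1} = 0
G(22) = mex{2,1} = 0
G(23) = mex{2,1} = 0
G(24) = mex{0,2} = 1
G(25) = mex{0,2} = 1
Stack A: G(16) = 1.
Stack B: G(25) = 1.
Combined Grundy value = 1 ⊕ 1 = 0.
A winning move leaves total XOR = 0, i.e. changes one component's Grundy value g to g ⊕ X where X is the current total.
Stack A: target g' = 1⊕0 = 1, but every legal move changes the Grundy value (mex property), so 0 moves.
Stack B: target g' = 1⊕0 = 1, but every legal move changes the Grundy value (mex property), so 0 moves.

0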